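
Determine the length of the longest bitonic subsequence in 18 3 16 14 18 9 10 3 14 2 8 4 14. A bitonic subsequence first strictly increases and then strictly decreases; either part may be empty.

6

Let inc[i] be the LIS ending at i and dec[i] the longest strictly decreasing subsequence starting at i. inc = [1, 1, 2, 2, 3, 2, 3, 1, 4, 1, 2, 2, 4], dec = [6, 2, 5, 4, 4, 3, 3, 2, 3, 1, 2, 1, 1].
max_i inc[i]+dec[i]−1 = 6, with one witness 18, 16, 14, 10, 8, 4.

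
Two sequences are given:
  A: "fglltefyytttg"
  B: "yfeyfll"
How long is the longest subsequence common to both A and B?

A longest common subsequence is fll (length 3); the LCS DP confirms no longer common subsequence exists.

3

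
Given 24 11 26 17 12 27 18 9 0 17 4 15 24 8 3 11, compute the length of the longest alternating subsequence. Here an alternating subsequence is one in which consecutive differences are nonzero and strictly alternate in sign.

Track the best alternating length ending on an up-step vs a down-step at each position: up/down = 1/1, 1/2, 3/1, 3/4, 3/4, 5/1, 5/6, 1/6, 1/6, 7/6, 7/8, 9/8, 9/6, 9/10, 7/10, 11/10.
The maximum over both is 11; one such subsequence is 24, 11, 26, 17, 27, 9, 17, 4, 15, 8, 11.

11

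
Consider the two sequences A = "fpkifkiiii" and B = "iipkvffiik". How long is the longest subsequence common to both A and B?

Backtracking the LCS table gives one alignment: p (A2,B3) → k (A3,B4) → f (A5,B7) → i (A7,B8) → i (A8,B9).
So the longest common subsequence has length 5.

5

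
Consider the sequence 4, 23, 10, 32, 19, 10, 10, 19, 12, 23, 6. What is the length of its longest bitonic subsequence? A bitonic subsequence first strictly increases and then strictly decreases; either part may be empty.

One longest bitonic subsequence is 4, 23, 32, 19, 12, 6 (positions 1,2,4,8,9,11): it rises to 32 then falls. Length 6 is optimal.

6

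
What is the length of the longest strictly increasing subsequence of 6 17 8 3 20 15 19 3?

4

One longest increasing subsequence is 6, 8, 15, 19 (positions 1,3,6,7), of length 4; no longer one exists.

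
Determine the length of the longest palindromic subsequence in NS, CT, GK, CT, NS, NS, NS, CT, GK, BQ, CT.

9

One longest palindromic subsequence is CT GK CT NS NS NS CT GK CT (positions 2,3,4,5,6,7,8,9,11); it reads the same forward and backward, and the interval DP gives dp[1][11] = 9.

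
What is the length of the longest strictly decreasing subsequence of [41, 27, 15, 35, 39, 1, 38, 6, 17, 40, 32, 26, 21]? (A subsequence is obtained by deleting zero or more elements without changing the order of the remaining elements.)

6

Scanning left to right, the best length ending at each element is: 41→1, 27→2, 15→3, 35→2, 39→2, 1→4, 38→3, 6→4, 17→4, 40→2, 32→4, 26→5, 21→6.
So the longest decreasing subsequence has length 6, e.g. 41, 39, 38, 32, 26, 21.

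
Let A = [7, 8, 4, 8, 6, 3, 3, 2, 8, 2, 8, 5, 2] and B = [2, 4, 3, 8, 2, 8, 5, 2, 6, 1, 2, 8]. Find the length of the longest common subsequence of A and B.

A longest common subsequence is 4, 3, 8, 2, 8, 5, 2 (length 7); the LCS DP confirms no longer common subsequence exists.

7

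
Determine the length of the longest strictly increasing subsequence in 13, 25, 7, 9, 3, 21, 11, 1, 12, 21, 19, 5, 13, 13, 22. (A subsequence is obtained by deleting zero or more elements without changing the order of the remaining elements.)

6

Scanning left to right, the best length ending at each element is: 13→1, 25→2, 7→1, 9→2, 3→1, 21→3, 11→3, 1→1, 12→4, 21→5, 19→5, 5→2, 13→5, 13→5, 22→6.
So the longest increasing subsequence has length 6, e.g. 7, 9, 11, 12, 21, 22.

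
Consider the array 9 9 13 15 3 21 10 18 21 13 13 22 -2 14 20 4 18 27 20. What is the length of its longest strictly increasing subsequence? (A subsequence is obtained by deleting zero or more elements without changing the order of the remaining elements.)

One longest increasing subsequence is 9, 13, 15, 18, 21, 22, 27 (positions 1,3,4,8,9,12,18), of length 7; no longer one exists.

7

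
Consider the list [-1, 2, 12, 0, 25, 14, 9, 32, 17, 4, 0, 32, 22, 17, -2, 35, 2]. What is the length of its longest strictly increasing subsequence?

7

One longest increasing subsequence is -1, 2, 12, 14, 17, 32, 35 (positions 1,2,3,6,9,12,16), of length 7; no longer one exists.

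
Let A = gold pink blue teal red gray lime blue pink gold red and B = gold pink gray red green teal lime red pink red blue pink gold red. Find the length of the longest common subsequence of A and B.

8

A longest common subsequence is gold, pink, teal, red, blue, pink, gold, red (length 8); the LCS DP confirms no longer common subsequence exists.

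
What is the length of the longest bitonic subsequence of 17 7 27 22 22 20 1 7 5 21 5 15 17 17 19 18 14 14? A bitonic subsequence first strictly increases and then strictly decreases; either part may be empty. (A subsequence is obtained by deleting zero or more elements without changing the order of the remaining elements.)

7

One longest bitonic subsequence is 17, 27, 22, 21, 19, 18, 14 (positions 1,3,5,10,15,16,18): it rises to 27 then falls. Length 7 is optimal.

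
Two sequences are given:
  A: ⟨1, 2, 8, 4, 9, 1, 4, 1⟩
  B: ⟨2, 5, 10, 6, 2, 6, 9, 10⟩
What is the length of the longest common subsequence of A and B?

A longest common subsequence is 2, 9 (length 2); the LCS DP confirms no longer common subsequence exists.

2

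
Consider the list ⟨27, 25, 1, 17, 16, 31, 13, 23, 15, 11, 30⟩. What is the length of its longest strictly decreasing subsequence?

6

Let dp[i] be the longest decreasing subsequence ending at position i. Then dp = [1, 2, 3, 3, 4, 1, 5, 3, 5, 6, 2].
The maximum is 6; one witness is 27, 25, 17, 16, 13, 11 at positions 1,2,4,5,7,10.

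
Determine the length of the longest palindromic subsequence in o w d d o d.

4

One longest palindromic subsequence is oddo (positions 1,3,4,5); it reads the same forward and backward, and the interval DP gives dp[1][6] = 4.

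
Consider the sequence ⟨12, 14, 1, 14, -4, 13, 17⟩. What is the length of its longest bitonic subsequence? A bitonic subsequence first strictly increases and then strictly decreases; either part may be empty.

Let inc[i] be the LIS ending at i and dec[i] the longest strictly decreasing subsequence starting at i. inc = [1, 2, 1, 2, 1, 2, 3], dec = [3, 3, 2, 2, 1, 1, 1].
max_i inc[i]+dec[i]−1 = 4, with one witness 12, 14, 1, -4.

4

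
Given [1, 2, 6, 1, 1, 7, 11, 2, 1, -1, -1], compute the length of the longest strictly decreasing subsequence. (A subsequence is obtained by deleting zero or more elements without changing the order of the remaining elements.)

4

Scanning left to right, the best length ending at each element is: 1→1, 2→1, 6→1, 1→2, 1→2, 7→1, 11→1, 2→2, 1→3, -1→4, -1→4.
So the longest decreasing subsequence has length 4, e.g. 6, 2, 1, -1.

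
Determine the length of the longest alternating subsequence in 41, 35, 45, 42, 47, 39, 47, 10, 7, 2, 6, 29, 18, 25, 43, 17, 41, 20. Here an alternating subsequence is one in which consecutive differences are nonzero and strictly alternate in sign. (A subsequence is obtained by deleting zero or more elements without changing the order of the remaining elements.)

A longest alternating subsequence is 41, 35, 45, 42, 47, 39, 47, 10, 29, 18, 25, 17, 41, 20 (positions 1,2,3,4,5,6,7,8,12,13,14,16,17,18); its 13 consecutive differences strictly alternate in sign, and length 14 is optimal.

14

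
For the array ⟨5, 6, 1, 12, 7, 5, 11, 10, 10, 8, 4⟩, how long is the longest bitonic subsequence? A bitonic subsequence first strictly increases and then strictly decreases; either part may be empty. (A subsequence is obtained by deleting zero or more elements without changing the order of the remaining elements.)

7

One longest bitonic subsequence is 5, 6, 12, 11, 10, 8, 4 (positions 1,2,4,7,9,10,11): it rises to 12 then falls. Length 7 is optimal.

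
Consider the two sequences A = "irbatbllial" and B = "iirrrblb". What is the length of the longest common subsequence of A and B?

A longest common subsequence is irbb (length 4); the LCS DP confirms no longer common subsequence exists.

4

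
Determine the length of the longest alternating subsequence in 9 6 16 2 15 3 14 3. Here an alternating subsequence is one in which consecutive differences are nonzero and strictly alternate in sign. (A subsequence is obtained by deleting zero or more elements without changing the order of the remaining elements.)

8

A longest alternating subsequence is 9, 6, 16, 2, 15, 3, 14, 3 (positions 1,2,3,4,5,6,7,8); its 7 consecutive differences strictly alternate in sign, and length 8 is optimal.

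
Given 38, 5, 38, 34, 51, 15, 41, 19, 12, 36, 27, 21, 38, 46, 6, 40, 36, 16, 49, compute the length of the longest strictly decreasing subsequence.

Let dp[i] be the longest decreasing subsequence ending at position i. Then dp = [1, 2, 1, 2, 1, 3, 2, 3, 4, 3, 4, 5, 3, 2, 6, 3, 4, 6, 2].
The maximum is 6; one witness is 51, 41, 36, 27, 21, 6 at positions 5,7,10,11,12,15.

6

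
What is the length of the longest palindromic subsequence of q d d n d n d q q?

One longest palindromic subsequence is qdndndq (positions 1,3,4,5,6,7,9); it reads the same forward and backward, and the interval DP gives dp[1][9] = 7.

7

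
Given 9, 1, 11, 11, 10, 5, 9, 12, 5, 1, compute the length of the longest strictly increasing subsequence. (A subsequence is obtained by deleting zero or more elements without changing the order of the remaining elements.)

Scanning left to right, the best length ending at each element is: 9→1, 1→1, 11→2, 11→2, 10→2, 5→2, 9→3, 12→4, 5→2, 1→1.
So the longest increasing subsequence has length 4, e.g. 1, 5, 9, 12.

4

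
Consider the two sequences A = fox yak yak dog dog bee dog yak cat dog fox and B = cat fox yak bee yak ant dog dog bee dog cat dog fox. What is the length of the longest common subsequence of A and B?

10

Backtracking the LCS table gives one alignment: fox (A1,B2) → yak (A2,B3) → yak (A3,B5) → dog (A4,B7) → dog (A5,B8) → bee (A6,B9) → dog (A7,B10) → cat (A9,B11) → dog (A10,B12) → fox (A11,B13).
So the longest common subsequence has length 10.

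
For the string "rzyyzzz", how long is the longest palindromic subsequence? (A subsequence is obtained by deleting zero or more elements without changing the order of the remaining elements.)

One longest palindromic subsequence is zzzz (positions 2,5,6,7); it reads the same forward and backward, and the interval DP gives dp[1][7] = 4.

4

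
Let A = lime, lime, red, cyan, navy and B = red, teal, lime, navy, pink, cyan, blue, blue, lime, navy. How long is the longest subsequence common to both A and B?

A longest common subsequence is lime, lime, navy (length 3); the LCS DP confirms no longer common subsequence exists.

3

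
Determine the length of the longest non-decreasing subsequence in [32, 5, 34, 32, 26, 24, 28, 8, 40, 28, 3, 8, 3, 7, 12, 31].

5

Let dp[i] be the longest non-decreasing subsequence ending at position i. Then dp = [1, 1, 2, 2, 2, 2, 3, 2, 4, 4, 1, 3, 2, 3, 4, 5].
The maximum is 5; one witness is 5, 26, 28, 28, 31 at positions 2,5,7,10,16.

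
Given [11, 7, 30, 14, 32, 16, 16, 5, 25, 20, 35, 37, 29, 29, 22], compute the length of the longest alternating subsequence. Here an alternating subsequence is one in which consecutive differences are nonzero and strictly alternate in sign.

A longest alternating subsequence is 11, 7, 30, 14, 32, 16, 25, 20, 35, 29 (positions 1,2,3,4,5,6,9,10,11,13); its 9 consecutive differences strictly alternate in sign, and length 10 is optimal.

10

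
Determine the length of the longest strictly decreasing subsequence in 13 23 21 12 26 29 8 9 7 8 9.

Let dp[i] be the longest decreasing subsequence ending at position i. Then dp = [1, 1, 2, 3, 1, 1, 4, 4, 5, 5, 4].
The maximum is 5; one witness is 23, 21, 12, 8, 7 at positions 2,3,4,7,9.

5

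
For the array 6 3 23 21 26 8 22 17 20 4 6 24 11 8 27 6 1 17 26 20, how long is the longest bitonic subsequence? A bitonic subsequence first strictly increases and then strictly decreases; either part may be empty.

9

Let inc[i] be the LIS ending at i and dec[i] the longest strictly decreasing subsequence starting at i. inc = [1, 1, 2, 2, 3, 2, 3, 3, 4, 2, 3, 5, 4, 4, 6, 3, 1, 5, 6, 6], dec = [3, 2, 7, 6, 7, 3, 6, 5, 5, 2, 2, 5, 4, 3, 3, 2, 1, 1, 2, 1].
max_i inc[i]+dec[i]−1 = 9, with one witness 6, 23, 26, 22, 20, 11, 8, 6, 1.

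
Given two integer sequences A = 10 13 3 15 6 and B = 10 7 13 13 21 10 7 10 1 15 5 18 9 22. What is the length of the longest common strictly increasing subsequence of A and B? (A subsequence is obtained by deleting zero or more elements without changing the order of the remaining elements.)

For each value that appears in both, track the longest common increasing run ending there.
The best achievable length is 3; one witness is 10, 13, 15 (A-positions 1,2,4, B-positions 1,3,10).

3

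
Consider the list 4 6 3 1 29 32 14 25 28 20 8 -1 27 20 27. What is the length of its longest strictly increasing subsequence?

5

Scanning left to right, the best length ending at each element is: 4→1, 6→2, 3→1, 1→1, 29→3, 32→4, 14→3, 25→4, 28→5, 20→4, 8→3, -1→1, 27→5, 20→4, 27→5.
So the longest increasing subsequence has length 5, e.g. 4, 6, 14, 25, 28.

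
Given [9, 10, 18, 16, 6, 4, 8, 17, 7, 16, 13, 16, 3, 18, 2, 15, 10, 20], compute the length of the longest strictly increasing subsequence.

6

Let dp[i] be the longest increasing subsequence ending at position i. Then dp = [1, 2, 3, 3, 1, 1, 2, 4, 2, 3, 3, 4, 1, 5, 1, 4, 3, 6].
The maximum is 6; one witness is 9, 10, 16, 17, 18, 20 at positions 1,2,4,8,14,18.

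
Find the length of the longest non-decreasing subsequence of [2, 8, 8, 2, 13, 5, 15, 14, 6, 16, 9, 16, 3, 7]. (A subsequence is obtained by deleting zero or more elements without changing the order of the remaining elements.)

Let dp[i] be the longest non-decreasing subsequence ending at position i. Then dp = [1, 2, 3, 2, 4, 3, 5, 5, 4, 6, 5, 7, 3, 5].
The maximum is 7; one witness is 2, 8, 8, 13, 15, 16, 16 at positions 1,2,3,5,7,10,12.

7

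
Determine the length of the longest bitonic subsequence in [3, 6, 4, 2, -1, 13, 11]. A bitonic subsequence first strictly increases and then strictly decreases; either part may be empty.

Let inc[i] be the LIS ending at i and dec[i] the longest strictly decreasing subsequence starting at i. inc = [1, 2, 2, 1, 1, 3, 3], dec = [3, 4, 3, 2, 1, 2, 1].
max_i inc[i]+dec[i]−1 = 5, with one witness 3, 6, 4, 2, -1.

5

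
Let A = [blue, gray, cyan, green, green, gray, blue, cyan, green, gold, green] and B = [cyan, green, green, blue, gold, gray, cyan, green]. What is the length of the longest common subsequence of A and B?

6

Backtracking the LCS table gives one alignment: cyan (A3,B1) → green (A4,B2) → green (A5,B3) → gray (A6,B6) → cyan (A8,B7) → green (A11,B8).
So the longest common subsequence has length 6.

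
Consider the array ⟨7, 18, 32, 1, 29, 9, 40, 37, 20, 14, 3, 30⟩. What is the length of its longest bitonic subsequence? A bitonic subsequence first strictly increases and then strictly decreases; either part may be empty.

8

Let inc[i] be the LIS ending at i and dec[i] the longest strictly decreasing subsequence starting at i. inc = [1, 2, 3, 1, 3, 2, 4, 4, 3, 3, 2, 4], dec = [2, 3, 5, 1, 4, 2, 5, 4, 3, 2, 1, 1].
max_i inc[i]+dec[i]−1 = 8, with one witness 7, 18, 32, 40, 37, 20, 14, 3.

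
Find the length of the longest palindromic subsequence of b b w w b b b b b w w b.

11

Using dp[i][j] = 2 + dp[i+1][j−1] if the ends match, else max(dp[i+1][j], dp[i][j−1]):
dp[1][12] = 11. A witness is bwwbbbbbwwb at positions 1,3,4,5,6,7,8,9,10,11,12.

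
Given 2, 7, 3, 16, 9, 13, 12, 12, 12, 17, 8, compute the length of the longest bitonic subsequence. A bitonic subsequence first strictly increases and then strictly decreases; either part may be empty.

6

One longest bitonic subsequence is 2, 7, 16, 13, 12, 8 (positions 1,2,4,6,9,11): it rises to 16 then falls. Length 6 is optimal.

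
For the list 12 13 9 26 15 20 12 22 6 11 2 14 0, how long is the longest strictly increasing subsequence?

One longest increasing subsequence is 12, 13, 15, 20, 22 (positions 1,2,5,6,8), of length 5; no longer one exists.

5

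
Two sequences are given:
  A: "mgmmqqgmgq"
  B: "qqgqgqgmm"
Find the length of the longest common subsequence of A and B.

5

A longest common subsequence is gqqgm (length 5); the LCS DP confirms no longer common subsequence exists.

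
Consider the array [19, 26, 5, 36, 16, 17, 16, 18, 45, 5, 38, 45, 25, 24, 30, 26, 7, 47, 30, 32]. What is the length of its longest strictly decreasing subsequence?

One longest decreasing subsequence is 45, 38, 25, 24, 7 (positions 9,11,13,14,17), of length 5; no longer one exists.

5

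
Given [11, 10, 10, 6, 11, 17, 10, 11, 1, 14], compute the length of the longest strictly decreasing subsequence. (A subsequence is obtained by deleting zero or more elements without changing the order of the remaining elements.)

4

Scanning left to right, the best length ending at each element is: 11→1, 10→2, 10→2, 6→3, 11→1, 17→1, 10→2, 11→2, 1→4, 14→2.
So the longest decreasing subsequence has length 4, e.g. 11, 10, 6, 1.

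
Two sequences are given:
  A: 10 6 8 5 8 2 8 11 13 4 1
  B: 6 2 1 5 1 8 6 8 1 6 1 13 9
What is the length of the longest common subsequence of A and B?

5

A longest common subsequence is 6, 5, 8, 8, 13 (length 5); the LCS DP confirms no longer common subsequence exists.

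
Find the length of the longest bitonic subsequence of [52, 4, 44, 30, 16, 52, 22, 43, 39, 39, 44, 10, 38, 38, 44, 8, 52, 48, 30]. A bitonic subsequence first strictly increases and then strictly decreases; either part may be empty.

Let inc[i] be the LIS ending at i and dec[i] the longest strictly decreasing subsequence starting at i. inc = [1, 1, 2, 2, 2, 3, 3, 4, 4, 4, 5, 2, 4, 4, 5, 2, 6, 6, 4], dec = [6, 1, 5, 4, 3, 5, 3, 4, 3, 3, 3, 2, 2, 2, 2, 1, 3, 2, 1].
max_i inc[i]+dec[i]−1 = 8, with one witness 4, 16, 22, 43, 44, 52, 48, 30.

8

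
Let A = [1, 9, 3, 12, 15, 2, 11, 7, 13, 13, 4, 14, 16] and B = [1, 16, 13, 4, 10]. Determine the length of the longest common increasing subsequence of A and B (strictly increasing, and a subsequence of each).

2

For each value that appears in both, track the longest common increasing run ending there.
The best achievable length is 2; one witness is 1, 16 (A-positions 1,13, B-positions 1,2).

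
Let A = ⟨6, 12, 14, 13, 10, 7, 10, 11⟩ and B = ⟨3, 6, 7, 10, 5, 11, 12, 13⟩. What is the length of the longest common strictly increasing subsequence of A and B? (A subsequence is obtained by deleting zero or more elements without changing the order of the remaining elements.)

A longest common strictly increasing subsequence is 6, 7, 10, 11 (length 4); it appears in order in both A and B, and no longer such subsequence exists.

4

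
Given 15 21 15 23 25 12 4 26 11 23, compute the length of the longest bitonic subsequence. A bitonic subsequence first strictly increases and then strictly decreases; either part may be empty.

6

Let inc[i] be the LIS ending at i and dec[i] the longest strictly decreasing subsequence starting at i. inc = [1, 2, 1, 3, 4, 1, 1, 5, 2, 3], dec = [3, 4, 3, 3, 3, 2, 1, 2, 1, 1].
max_i inc[i]+dec[i]−1 = 6, with one witness 15, 21, 23, 25, 12, 11.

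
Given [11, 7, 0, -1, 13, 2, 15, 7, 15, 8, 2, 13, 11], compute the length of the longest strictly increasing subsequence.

5

Let dp[i] be the longest increasing subsequence ending at position i. Then dp = [1, 1, 1, 1, 2, 2, 3, 3, 4, 4, 2, 5, 5].
The maximum is 5; one witness is 0, 2, 7, 8, 13 at positions 3,6,8,10,12.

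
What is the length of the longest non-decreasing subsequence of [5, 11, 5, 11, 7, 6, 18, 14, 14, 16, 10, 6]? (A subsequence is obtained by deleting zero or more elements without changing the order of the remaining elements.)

One longest non-decreasing subsequence is 5, 11, 11, 14, 14, 16 (positions 1,2,4,8,9,10), of length 6; no longer one exists.

6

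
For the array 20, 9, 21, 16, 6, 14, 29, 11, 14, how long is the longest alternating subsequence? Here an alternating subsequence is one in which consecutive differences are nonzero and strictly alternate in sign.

7

Track the best alternating length ending on an up-step vs a down-step at each position: up/down = 1/1, 1/2, 3/1, 3/4, 1/4, 5/4, 5/1, 5/6, 7/6.
The maximum over both is 7; one such subsequence is 20, 9, 21, 6, 14, 11, 14.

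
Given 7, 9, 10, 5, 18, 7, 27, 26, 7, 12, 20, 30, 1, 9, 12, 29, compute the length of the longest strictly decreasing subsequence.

Let dp[i] be the longest decreasing subsequence ending at position i. Then dp = [1, 1, 1, 2, 1, 2, 1, 2, 3, 3, 3, 1, 4, 4, 4, 2].
The maximum is 4; one witness is 27, 26, 7, 1 at positions 7,8,9,13.

4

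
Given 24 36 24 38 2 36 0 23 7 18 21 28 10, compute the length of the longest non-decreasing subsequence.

One longest non-decreasing subsequence is 2, 7, 18, 21, 28 (positions 5,9,10,11,12), of length 5; no longer one exists.

5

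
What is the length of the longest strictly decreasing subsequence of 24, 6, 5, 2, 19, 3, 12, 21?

4

Let dp[i] be the longest decreasing subsequence ending at position i. Then dp = [1, 2, 3, 4, 2, 4, 3, 2].
The maximum is 4; one witness is 24, 6, 5, 2 at positions 1,2,3,4.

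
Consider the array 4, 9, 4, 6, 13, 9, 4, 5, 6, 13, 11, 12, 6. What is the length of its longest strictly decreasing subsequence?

3

One longest decreasing subsequence is 9, 6, 4 (positions 2,4,7), of length 3; no longer one exists.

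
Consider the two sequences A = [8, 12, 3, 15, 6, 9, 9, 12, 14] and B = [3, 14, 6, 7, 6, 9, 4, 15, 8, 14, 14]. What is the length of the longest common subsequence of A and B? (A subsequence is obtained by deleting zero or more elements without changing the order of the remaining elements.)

Backtracking the LCS table gives one alignment: 3 (A3,B1) → 6 (A5,B5) → 9 (A6,B6) → 14 (A9,B11).
So the longest common subsequence has length 4.

4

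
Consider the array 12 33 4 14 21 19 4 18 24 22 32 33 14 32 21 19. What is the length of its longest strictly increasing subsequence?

One longest increasing subsequence is 12, 14, 21, 24, 32, 33 (positions 1,4,5,9,11,12), of length 6; no longer one exists.

6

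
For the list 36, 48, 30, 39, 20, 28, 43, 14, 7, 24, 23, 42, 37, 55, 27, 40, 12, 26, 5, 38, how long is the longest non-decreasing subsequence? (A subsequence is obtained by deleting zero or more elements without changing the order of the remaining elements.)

4

Scanning left to right, the best length ending at each element is: 36→1, 48→2, 30→1, 39→2, 20→1, 28→2, 43→3, 14→1, 7→1, 24→2, 23→2, 42→3, 37→3, 55→4, 27→3, 40→4, 12→2, 26→3, 5→1, 38→4.
So the longest non-decreasing subsequence has length 4, e.g. 36, 39, 43, 55.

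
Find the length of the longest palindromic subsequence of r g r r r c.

One longest palindromic subsequence is rrrr (positions 1,3,4,5); it reads the same forward and backward, and the interval DP gives dp[1][6] = 4.

4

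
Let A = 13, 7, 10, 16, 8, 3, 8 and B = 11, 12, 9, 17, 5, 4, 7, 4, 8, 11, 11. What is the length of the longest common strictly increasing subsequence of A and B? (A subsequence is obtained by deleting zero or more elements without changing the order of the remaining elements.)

A longest common strictly increasing subsequence is 7, 8 (length 2); it appears in order in both A and B, and no longer such subsequence exists.

2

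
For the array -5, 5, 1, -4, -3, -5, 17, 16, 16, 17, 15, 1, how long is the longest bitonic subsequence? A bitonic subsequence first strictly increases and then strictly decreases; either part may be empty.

One longest bitonic subsequence is -5, -4, -3, 17, 16, 15, 1 (positions 1,4,5,7,9,11,12): it rises to 17 then falls. Length 7 is optimal.

7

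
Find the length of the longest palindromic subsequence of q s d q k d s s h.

5

Using dp[i][j] = 2 + dp[i+1][j−1] if the ends match, else max(dp[i+1][j], dp[i][j−1]):
dp[1][9] = 5. A witness is sdkds at positions 2,3,5,6,8.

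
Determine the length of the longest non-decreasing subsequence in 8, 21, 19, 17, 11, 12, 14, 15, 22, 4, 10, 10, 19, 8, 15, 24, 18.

7

Let dp[i] be the longest non-decreasing subsequence ending at position i. Then dp = [1, 2, 2, 2, 2, 3, 4, 5, 6, 1, 2, 3, 6, 2, 6, 7, 7].
The maximum is 7; one witness is 8, 11, 12, 14, 15, 22, 24 at positions 1,5,6,7,8,9,16.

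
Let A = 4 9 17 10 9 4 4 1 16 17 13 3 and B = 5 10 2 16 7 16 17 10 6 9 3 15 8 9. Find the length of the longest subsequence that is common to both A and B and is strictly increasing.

A longest common strictly increasing subsequence is 10, 16, 17 (length 3); it appears in order in both A and B, and no longer such subsequence exists.

3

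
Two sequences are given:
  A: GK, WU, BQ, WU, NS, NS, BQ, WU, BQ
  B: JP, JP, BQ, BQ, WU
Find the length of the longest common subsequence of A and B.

3

Backtracking the LCS table gives one alignment: BQ (A3,B3) → BQ (A7,B4) → WU (A8,B5).
So the longest common subsequence has length 3.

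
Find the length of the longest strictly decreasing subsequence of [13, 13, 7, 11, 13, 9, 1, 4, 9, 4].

4

Let dp[i] be the longest decreasing subsequence ending at position i. Then dp = [1, 1, 2, 2, 1, 3, 4, 4, 3, 4].
The maximum is 4; one witness is 13, 11, 9, 1 at positions 1,4,6,7.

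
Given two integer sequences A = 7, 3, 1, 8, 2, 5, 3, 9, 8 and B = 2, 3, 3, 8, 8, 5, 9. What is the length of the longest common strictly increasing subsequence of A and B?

3

A longest common strictly increasing subsequence is 2, 3, 8 (length 3); it appears in order in both A and B, and no longer such subsequence exists.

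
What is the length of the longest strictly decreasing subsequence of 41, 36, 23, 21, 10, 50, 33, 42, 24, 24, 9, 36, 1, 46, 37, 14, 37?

Scanning left to right, the best length ending at each element is: 41→1, 36→2, 23→3, 21→4, 10→5, 50→1, 33→3, 42→2, 24→4, 24→4, 9→6, 36→3, 1→7, 46→2, 37→3, 14→5, 37→3.
So the longest decreasing subsequence has length 7, e.g. 41, 36, 23, 21, 10, 9, 1.

7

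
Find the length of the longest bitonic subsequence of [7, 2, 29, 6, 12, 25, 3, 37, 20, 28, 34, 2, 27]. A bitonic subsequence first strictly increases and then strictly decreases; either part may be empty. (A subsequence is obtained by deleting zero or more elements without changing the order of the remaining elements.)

7

Let inc[i] be the LIS ending at i and dec[i] the longest strictly decreasing subsequence starting at i. inc = [1, 1, 2, 2, 3, 4, 2, 5, 4, 5, 6, 1, 5], dec = [4, 1, 4, 3, 3, 3, 2, 3, 2, 2, 2, 1, 1].
max_i inc[i]+dec[i]−1 = 7, with one witness 2, 6, 12, 25, 37, 34, 27.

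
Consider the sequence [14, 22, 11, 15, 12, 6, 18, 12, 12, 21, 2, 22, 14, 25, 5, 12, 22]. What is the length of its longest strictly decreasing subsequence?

5

One longest decreasing subsequence is 22, 15, 12, 6, 2 (positions 2,4,5,6,11), of length 5; no longer one exists.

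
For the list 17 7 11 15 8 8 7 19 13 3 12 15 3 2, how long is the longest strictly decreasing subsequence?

One longest decreasing subsequence is 17, 11, 8, 7, 3, 2 (positions 1,3,5,7,10,14), of length 6; no longer one exists.

6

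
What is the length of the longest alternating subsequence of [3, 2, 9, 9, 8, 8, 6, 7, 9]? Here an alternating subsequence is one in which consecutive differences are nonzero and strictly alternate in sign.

5

A longest alternating subsequence is 3, 2, 9, 6, 7 (positions 1,2,3,7,8); its 4 consecutive differences strictly alternate in sign, and length 5 is optimal.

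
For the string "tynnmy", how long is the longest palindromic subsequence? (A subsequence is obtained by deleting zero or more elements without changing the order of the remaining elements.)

4

Using dp[i][j] = 2 + dp[i+1][j−1] if the ends match, else max(dp[i+1][j], dp[i][j−1]):
dp[1][6] = 4. A witness is ynny at positions 2,3,4,6.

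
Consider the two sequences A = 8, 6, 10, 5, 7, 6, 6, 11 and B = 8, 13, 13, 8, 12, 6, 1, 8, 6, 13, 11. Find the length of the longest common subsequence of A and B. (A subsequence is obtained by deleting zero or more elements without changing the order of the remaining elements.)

4

Backtracking the LCS table gives one alignment: 8 (A1,B4) → 6 (A2,B6) → 6 (A6,B9) → 11 (A8,B11).
So the longest common subsequence has length 4.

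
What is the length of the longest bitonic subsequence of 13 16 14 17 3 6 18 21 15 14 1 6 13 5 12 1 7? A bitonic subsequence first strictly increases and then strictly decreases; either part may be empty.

10

One longest bitonic subsequence is 13, 16, 17, 18, 21, 15, 14, 13, 12, 7 (positions 1,2,4,7,8,9,10,13,15,17): it rises to 21 then falls. Length 10 is optimal.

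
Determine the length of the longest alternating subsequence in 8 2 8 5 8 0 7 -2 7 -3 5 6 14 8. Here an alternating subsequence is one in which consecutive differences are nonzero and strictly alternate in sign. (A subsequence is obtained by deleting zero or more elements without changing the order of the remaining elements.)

12

A longest alternating subsequence is 8, 2, 8, 5, 8, 0, 7, -2, 7, -3, 14, 8 (positions 1,2,3,4,5,6,7,8,9,10,13,14); its 11 consecutive differences strictly alternate in sign, and length 12 is optimal.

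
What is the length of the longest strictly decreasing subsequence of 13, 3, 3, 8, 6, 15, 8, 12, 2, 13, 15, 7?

4

Scanning left to right, the best length ending at each element is: 13→1, 3→2, 3→2, 8→2, 6→3, 15→1, 8→2, 12→2, 2→4, 13→2, 15→1, 7→3.
So the longest decreasing subsequence has length 4, e.g. 13, 8, 6, 2.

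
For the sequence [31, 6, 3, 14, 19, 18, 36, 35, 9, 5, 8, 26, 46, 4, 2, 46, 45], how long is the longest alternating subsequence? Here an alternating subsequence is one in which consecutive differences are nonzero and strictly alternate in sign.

Track the best alternating length ending on an up-step vs a down-step at each position: up/down = 1/1, 1/2, 1/2, 3/2, 3/2, 3/4, 5/1, 5/6, 3/6, 3/6, 7/6, 7/6, 7/1, 3/8, 1/8, 9/1, 9/10.
The maximum over both is 10; one such subsequence is 31, 6, 19, 18, 36, 5, 8, 4, 46, 45.

10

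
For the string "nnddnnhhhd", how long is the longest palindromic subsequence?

One longest palindromic subsequence is nnddnn (positions 1,2,3,4,5,6); it reads the same forward and backward, and the interval DP gives dp[1][10] = 6.

6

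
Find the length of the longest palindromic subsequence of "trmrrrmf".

One longest palindromic subsequence is mrrrm (positions 3,4,5,6,7); it reads the same forward and backward, and the interval DP gives dp[1][8] = 5.

5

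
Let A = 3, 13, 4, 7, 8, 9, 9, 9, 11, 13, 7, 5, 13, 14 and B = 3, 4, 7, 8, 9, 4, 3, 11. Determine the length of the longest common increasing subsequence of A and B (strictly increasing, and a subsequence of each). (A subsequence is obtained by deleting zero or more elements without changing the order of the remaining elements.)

A longest common strictly increasing subsequence is 3, 4, 7, 8, 9, 11 (length 6); it appears in order in both A and B, and no longer such subsequence exists.

6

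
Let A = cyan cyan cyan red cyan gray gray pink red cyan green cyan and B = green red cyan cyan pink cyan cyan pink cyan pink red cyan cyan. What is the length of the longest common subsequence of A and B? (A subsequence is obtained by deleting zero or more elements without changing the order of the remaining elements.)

8

A longest common subsequence is cyan, cyan, cyan, cyan, pink, red, cyan, cyan (length 8); the LCS DP confirms no longer common subsequence exists.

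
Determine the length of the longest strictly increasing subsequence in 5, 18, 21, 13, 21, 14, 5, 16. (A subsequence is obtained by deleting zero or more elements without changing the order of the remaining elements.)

Scanning left to right, the best length ending at each element is: 5→1, 18→2, 21→3, 13→2, 21→3, 14→3, 5→1, 16→4.
So the longest increasing subsequence has length 4, e.g. 5, 13, 14, 16.

4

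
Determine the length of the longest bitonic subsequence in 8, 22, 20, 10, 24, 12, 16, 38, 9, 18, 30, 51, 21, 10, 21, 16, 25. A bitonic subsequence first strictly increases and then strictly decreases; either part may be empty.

Let inc[i] be the LIS ending at i and dec[i] the longest strictly decreasing subsequence starting at i. inc = [1, 2, 2, 2, 3, 3, 4, 5, 2, 5, 6, 7, 6, 3, 6, 4, 7], dec = [1, 4, 3, 2, 3, 2, 2, 4, 1, 2, 3, 3, 2, 1, 2, 1, 1].
max_i inc[i]+dec[i]−1 = 9, with one witness 8, 10, 12, 16, 18, 30, 51, 21, 16.

9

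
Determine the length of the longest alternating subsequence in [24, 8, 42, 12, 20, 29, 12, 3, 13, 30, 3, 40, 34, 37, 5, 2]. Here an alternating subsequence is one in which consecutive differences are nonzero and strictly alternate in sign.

12

A longest alternating subsequence is 24, 8, 42, 12, 20, 12, 13, 3, 40, 34, 37, 5 (positions 1,2,3,4,5,7,9,11,12,13,14,15); its 11 consecutive differences strictly alternate in sign, and length 12 is optimal.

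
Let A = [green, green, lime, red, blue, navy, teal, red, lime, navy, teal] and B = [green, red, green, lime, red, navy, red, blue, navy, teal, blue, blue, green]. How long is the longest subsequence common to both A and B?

8

A longest common subsequence is green, green, lime, red, navy, red, navy, teal (length 8); the LCS DP confirms no longer common subsequence exists.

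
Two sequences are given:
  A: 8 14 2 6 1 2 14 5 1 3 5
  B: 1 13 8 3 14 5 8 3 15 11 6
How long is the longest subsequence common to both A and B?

4

A longest common subsequence is 8, 14, 5, 3 (length 4); the LCS DP confirms no longer common subsequence exists.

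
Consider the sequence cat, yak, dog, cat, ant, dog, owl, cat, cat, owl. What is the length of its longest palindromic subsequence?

5

One longest palindromic subsequence is cat cat owl cat cat (positions 1,4,7,8,9); it reads the same forward and backward, and the interval DP gives dp[1][10] = 5.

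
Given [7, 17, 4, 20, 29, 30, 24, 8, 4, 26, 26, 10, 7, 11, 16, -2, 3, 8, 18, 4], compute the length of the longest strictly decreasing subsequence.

5

Scanning left to right, the best length ending at each element is: 7→1, 17→1, 4→2, 20→1, 29→1, 30→1, 24→2, 8→3, 4→4, 26→2, 26→2, 10→3, 7→4, 11→3, 16→3, -2→5, 3→5, 8→4, 18→3, 4→5.
So the longest decreasing subsequence has length 5, e.g. 29, 24, 8, 4, -2.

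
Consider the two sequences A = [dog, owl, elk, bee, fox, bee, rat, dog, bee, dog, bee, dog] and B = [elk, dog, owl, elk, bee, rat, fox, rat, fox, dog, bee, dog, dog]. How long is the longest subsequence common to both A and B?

10

Backtracking the LCS table gives one alignment: dog (A1,B2) → owl (A2,B3) → elk (A3,B4) → bee (A4,B5) → fox (A5,B7) → rat (A7,B8) → dog (A8,B10) → bee (A9,B11) → dog (A10,B12) → dog (A12,B13).
So the longest common subsequence has length 10.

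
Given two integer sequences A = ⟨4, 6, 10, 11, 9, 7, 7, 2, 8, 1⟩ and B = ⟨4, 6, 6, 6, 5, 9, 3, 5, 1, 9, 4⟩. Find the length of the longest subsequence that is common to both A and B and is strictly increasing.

3

For each value that appears in both, track the longest common increasing run ending there.
The best achievable length is 3; one witness is 4, 6, 9 (A-positions 1,2,5, B-positions 1,2,6).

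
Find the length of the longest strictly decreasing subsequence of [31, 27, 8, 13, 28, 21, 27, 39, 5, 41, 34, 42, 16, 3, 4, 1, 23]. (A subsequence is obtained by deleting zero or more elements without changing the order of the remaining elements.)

6

Let dp[i] be the longest decreasing subsequence ending at position i. Then dp = [1, 2, 3, 3, 2, 3, 3, 1, 4, 1, 2, 1, 4, 5, 5, 6, 4].
The maximum is 6; one witness is 31, 27, 8, 5, 3, 1 at positions 1,2,3,9,14,16.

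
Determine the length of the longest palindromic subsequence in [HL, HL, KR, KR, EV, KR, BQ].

One longest palindromic subsequence is KR EV KR (positions 4,5,6); it reads the same forward and backward, and the interval DP gives dp[1][7] = 3.

3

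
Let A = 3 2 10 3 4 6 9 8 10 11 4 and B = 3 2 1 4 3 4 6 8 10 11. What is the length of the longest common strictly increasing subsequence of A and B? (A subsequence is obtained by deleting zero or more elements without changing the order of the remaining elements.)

7

A longest common strictly increasing subsequence is 2, 3, 4, 6, 8, 10, 11 (length 7); it appears in order in both A and B, and no longer such subsequence exists.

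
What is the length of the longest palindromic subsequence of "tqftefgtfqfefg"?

One longest palindromic subsequence is fefqfef (positions 3,5,6,10,11,12,13); it reads the same forward and backward, and the interval DP gives dp[1][14] = 7.

7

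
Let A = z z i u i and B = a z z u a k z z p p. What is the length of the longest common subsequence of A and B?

Backtracking the LCS table gives one alignment: z (A1,B2) → z (A2,B3) → u (A4,B4).
So the longest common subsequence has length 3.

3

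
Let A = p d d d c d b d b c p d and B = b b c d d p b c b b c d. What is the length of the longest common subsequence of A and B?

A longest common subsequence is ddcbbcd (length 7); the LCS DP confirms no longer common subsequence exists.

7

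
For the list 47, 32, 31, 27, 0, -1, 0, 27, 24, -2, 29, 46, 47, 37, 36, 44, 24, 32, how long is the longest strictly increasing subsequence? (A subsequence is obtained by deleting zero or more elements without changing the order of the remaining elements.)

Scanning left to right, the best length ending at each element is: 47→1, 32→1, 31→1, 27→1, 0→1, -1→1, 0→2, 27→3, 24→3, -2→1, 29→4, 46→5, 47→6, 37→5, 36→5, 44→6, 24→3, 32→5.
So the longest increasing subsequence has length 6, e.g. -1, 0, 27, 29, 46, 47.

6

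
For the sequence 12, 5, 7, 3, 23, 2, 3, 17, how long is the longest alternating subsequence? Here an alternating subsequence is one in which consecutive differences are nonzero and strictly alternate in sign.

7

A longest alternating subsequence is 12, 5, 7, 3, 23, 2, 3 (positions 1,2,3,4,5,6,7); its 6 consecutive differences strictly alternate in sign, and length 7 is optimal.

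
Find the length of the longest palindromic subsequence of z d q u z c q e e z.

5

One longest palindromic subsequence is zqcqz (positions 1,3,6,7,10); it reads the same forward and backward, and the interval DP gives dp[1][10] = 5.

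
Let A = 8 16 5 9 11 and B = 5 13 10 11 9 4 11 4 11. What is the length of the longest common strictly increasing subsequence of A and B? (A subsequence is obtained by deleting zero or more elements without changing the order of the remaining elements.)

For each value that appears in both, track the longest common increasing run ending there.
The best achievable length is 3; one witness is 5, 9, 11 (A-positions 3,4,5, B-positions 1,5,7).

3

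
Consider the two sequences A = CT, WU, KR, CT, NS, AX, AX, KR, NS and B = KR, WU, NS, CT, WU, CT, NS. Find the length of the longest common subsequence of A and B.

A longest common subsequence is CT, WU, CT, NS (length 4); the LCS DP confirms no longer common subsequence exists.

4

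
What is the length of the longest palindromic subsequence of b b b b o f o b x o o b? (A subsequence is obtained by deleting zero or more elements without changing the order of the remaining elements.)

Using dp[i][j] = 2 + dp[i+1][j−1] if the ends match, else max(dp[i+1][j], dp[i][j−1]):
dp[1][12] = 7. A witness is booxoob at positions 1,5,7,9,10,11,12.

7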